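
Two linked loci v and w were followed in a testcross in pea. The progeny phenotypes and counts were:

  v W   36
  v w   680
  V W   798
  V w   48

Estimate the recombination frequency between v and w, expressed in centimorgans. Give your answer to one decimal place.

The two most frequent classes, V W (798) and v w (680), are the parental types, so the F1 was V W / v w.
The recombinant classes are V w and v W: 48 + 36 = 84.
Recombination frequency = 84/1562 = 0.0538 ≈ 5.4%, i.e. 5.4 centimorgans.

5.4 centimorgans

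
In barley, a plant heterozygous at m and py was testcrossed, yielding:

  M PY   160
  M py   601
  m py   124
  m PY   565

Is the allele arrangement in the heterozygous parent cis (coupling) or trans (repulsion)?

The two most frequent classes are M py (601) and m PY (565); these are the parental (non-recombinant) types.
So the F1 carried M py on one chromosome and m PY on the other — the recessive alleles are on opposite chromosomes (trans / repulsion).

trans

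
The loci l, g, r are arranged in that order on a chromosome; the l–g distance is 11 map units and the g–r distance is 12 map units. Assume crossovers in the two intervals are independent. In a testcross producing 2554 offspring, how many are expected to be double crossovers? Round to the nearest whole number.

34

Map distances give recombination frequencies of 0.110 and 0.120 for the two intervals.
With no interference, expected double-crossover frequency = 0.110 × 0.120 = 0.01320.
Expected number = 0.01320 × 2554 = 33.71 ≈ 34.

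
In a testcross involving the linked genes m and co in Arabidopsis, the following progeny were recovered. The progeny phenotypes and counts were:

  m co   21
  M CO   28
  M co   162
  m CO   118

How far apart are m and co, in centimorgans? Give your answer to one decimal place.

The two most frequent classes, M co (162) and m CO (118), are the parental types, so the F1 was M co / m CO.
The recombinant classes are M CO and m co: 28 + 21 = 49.
Recombination frequency = 49/329 = 0.1489 ≈ 14.9%, i.e. 14.9 centimorgans.

14.9 centimorgans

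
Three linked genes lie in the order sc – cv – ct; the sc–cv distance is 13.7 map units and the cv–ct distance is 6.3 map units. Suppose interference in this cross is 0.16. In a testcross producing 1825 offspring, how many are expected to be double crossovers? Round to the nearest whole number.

13

Map distances give recombination frequencies of 0.137 and 0.063 for the two intervals.
With interference 0.16 (so coincidence = 0.84), expected double-crossover frequency = 0.137 × 0.063 × 0.84 = 0.00725.
Expected number = 0.00725 × 1825 = 13.23 ≈ 13.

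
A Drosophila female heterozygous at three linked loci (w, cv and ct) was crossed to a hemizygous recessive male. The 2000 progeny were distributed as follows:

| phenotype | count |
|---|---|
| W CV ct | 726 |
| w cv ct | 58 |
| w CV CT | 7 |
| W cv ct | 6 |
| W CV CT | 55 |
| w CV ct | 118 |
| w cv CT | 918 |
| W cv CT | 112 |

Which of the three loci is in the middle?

The two most frequent reciprocal classes, w cv CT and W CV ct, are the parental types, so the F1 was w cv CT / W CV ct.
The two rarest classes, w CV CT and W cv ct, are the double crossovers. Comparing them with the parentals, only the cv allele has switched, so cv is the middle locus and the order is w – cv – ct.

cv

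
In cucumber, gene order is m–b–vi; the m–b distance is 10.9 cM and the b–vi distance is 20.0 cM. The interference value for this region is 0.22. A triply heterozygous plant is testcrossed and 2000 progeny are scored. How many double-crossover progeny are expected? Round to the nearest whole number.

34

Map distances give recombination frequencies of 0.109 and 0.200 for the two intervals.
With interference 0.22 (so coincidence = 0.78), expected double-crossover frequency = 0.109 × 0.200 × 0.78 = 0.01700.
Expected number = 0.01700 × 2000 = 34.01 ≈ 34.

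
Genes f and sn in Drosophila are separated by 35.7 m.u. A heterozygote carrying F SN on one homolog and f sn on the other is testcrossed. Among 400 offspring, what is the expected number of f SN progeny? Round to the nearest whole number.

71

A map distance of 35.7 m.u. corresponds to a recombination frequency of 0.357.
The F1 is F SN / f sn, so f SN is a recombinant gamete class with expected frequency r/2 = 0.357/2 = 0.1785.
Expected number = 0.1785 × 400 = 71.40 ≈ 71.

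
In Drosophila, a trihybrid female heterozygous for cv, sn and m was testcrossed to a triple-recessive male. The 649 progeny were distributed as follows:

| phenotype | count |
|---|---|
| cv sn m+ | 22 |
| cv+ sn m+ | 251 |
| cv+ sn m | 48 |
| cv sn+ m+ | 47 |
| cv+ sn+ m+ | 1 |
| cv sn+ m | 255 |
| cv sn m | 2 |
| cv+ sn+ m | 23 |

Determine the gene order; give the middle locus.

sn

The two most frequent reciprocal classes, cv+ sn m+ and cv sn+ m, are the parental types, so the F1 was cv+ sn m+ / cv sn+ m.
The two rarest classes, cv+ sn+ m+ and cv sn m, are the double crossovers. Comparing them with the parentals, only the sn allele has switched, so sn is the middle locus and the order is m – sn – cv.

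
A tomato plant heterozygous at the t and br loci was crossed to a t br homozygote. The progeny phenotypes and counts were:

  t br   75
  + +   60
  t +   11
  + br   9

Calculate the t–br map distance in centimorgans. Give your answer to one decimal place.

The two most frequent classes, + + (60) and t br (75), are the parental types, so the F1 was + + / t br.
The recombinant classes are + br and t +: 9 + 11 = 20.
Recombination frequency = 20/155 = 0.1290 ≈ 12.9%, i.e. 12.9 centimorgans.

12.9 centimorgans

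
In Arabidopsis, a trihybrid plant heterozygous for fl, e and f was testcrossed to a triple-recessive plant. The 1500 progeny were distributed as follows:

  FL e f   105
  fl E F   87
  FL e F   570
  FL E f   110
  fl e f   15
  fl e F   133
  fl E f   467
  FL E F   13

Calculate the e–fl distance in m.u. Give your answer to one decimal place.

18.1 m.u.

The two most frequent reciprocal classes, FL e F and fl E f, are the parental types, so the F1 was FL e F / fl E f.
The two rarest classes, FL E F and fl e f, are the double crossovers. Comparing them with the parentals, only the e allele has switched, so e is the middle locus and the order is fl – e – f.
Crossovers in the fl–e interval produce the single-crossover classes fl e F and FL E f (133 + 110 = 243) plus the double crossovers (28).
RF(fl–e) = (243 + 28) / 1500 = 271/1500 = 0.1807 → 18.1 m.u.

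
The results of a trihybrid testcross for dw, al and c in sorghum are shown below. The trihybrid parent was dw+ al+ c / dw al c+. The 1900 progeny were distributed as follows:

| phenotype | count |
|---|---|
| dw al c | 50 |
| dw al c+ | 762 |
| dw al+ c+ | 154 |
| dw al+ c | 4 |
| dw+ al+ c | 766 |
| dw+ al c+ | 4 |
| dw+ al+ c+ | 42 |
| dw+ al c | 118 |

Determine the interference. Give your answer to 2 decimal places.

The two rarest classes, dw al+ c and dw+ al c+, are the double crossovers. Comparing them with the parentals, only the dw allele has switched, so dw is the middle locus and the order is c – dw – al.
c–dw: (92 + 8)/1900 = 0.0526; dw–al: (272 + 8)/1900 = 0.1474.
Expected DCO frequency = 0.0526 × 0.1474 ≈ 0.00775; observed = 8/1900 ≈ 0.00421.
Coefficient of coincidence = 0.00421/0.00775 ≈ 0.54; interference = 1 − 0.54 = 0.46.

0.46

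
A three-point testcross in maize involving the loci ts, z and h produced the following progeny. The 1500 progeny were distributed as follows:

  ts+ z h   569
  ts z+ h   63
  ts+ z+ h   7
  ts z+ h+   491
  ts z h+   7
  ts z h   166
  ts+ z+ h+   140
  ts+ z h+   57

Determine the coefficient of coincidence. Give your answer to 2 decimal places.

0.49

The two most frequent reciprocal classes, ts+ z h and ts z+ h+, are the parental types, so the F1 was ts+ z h / ts z+ h+.
The two rarest classes, ts+ z+ h and ts z h+, are the double crossovers. Comparing them with the parentals, only the z allele has switched, so z is the middle locus and the order is ts – z – h.
ts–z: (306 + 14)/1500 = 0.2133; z–h: (120 + 14)/1500 = 0.0893.
Expected DCO frequency = 0.2133 × 0.0893 ≈ 0.01905; observed = 14/1500 ≈ 0.00933.
Coefficient of coincidence = 0.00933/0.01905 ≈ 0.49.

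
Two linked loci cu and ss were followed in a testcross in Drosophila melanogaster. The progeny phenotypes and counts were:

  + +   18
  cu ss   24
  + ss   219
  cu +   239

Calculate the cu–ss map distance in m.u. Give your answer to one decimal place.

8.4 m.u.

The two most frequent classes, + ss (219) and cu + (239), are the parental types, so the F1 was + ss / cu +.
The recombinant classes are + + and cu ss: 18 + 24 = 42.
Recombination frequency = 42/500 = 0.0840 ≈ 8.4%, i.e. 8.4 m.u.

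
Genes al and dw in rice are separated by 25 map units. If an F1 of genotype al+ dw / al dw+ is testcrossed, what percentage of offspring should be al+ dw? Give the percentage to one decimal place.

37.5%

A map distance of 25 map units corresponds to a recombination frequency of 0.250.
The F1 is al+ dw / al dw+, so al+ dw is a parental gamete class with expected frequency (1 − r)/2 = 0.750/2 = 0.3750.
That is 0.3750 = 37.5% of the progeny.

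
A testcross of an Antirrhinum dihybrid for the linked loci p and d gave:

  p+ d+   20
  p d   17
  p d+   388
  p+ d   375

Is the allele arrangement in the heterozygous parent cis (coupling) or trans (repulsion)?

The two most frequent classes are p+ d (375) and p d+ (388); these are the parental (non-recombinant) types.
So the F1 carried p+ d on one chromosome and p d+ on the other — the recessive alleles are on opposite chromosomes (trans / repulsion).

trans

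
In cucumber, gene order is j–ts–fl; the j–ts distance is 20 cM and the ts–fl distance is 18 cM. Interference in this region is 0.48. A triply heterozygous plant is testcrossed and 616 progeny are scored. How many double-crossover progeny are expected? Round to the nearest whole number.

12

Map distances give recombination frequencies of 0.200 and 0.180 for the two intervals.
With interference 0.48 (so coincidence = 0.52), expected double-crossover frequency = 0.200 × 0.180 × 0.52 = 0.01872.
Expected number = 0.01872 × 616 = 11.53 ≈ 12.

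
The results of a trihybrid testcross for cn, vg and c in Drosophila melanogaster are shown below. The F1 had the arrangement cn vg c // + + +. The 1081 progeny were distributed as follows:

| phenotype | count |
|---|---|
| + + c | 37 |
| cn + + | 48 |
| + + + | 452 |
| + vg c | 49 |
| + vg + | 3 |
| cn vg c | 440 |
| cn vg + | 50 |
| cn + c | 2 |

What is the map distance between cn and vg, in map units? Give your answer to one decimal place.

The two rarest classes, cn + c and + vg +, are the double crossovers. Comparing them with the parentals, only the vg allele has switched, so vg is the middle locus and the order is cn – vg – c.
Crossovers in the cn–vg interval produce the single-crossover classes + vg c and cn + + (49 + 48 = 97) plus the double crossovers (5).
RF(cn–vg) = (97 + 5) / 1081 = 102/1081 = 0.0944 → 9.4 map units.

9.4 map units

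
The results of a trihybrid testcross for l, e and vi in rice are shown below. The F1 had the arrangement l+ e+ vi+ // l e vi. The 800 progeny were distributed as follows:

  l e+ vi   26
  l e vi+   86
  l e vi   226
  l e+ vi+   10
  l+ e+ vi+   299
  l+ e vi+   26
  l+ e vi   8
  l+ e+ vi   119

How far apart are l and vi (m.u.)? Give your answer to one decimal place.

27.9 m.u.

The two rarest classes, l e+ vi+ and l+ e vi, are the double crossovers. Comparing them with the parentals, only the l allele has switched, so l is the middle locus and the order is vi – l – e.
Crossovers in the vi–l interval produce the single-crossover classes l+ e+ vi and l e vi+ (119 + 86 = 205) plus the double crossovers (18).
RF(vi–l) = (205 + 18) / 800 = 223/800 = 0.2787 → 27.9 m.u.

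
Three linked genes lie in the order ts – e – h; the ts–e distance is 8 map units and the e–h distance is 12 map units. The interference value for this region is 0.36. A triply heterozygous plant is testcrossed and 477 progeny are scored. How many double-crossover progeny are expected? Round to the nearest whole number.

3

Map distances give recombination frequencies of 0.080 and 0.120 for the two intervals.
With interference 0.36 (so coincidence = 0.64), expected double-crossover frequency = 0.080 × 0.120 × 0.64 = 0.00614.
Expected number = 0.00614 × 477 = 2.93 ≈ 3.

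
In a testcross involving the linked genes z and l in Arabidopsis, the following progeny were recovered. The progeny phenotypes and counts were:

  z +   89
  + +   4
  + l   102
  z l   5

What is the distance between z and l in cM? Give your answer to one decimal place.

The two most frequent classes, + l (102) and z + (89), are the parental types, so the F1 was + l / z +.
The recombinant classes are + + and z l: 4 + 5 = 9.
Recombination frequency = 9/200 = 0.0450 ≈ 4.5%, i.e. 4.5 cM.

4.5 cM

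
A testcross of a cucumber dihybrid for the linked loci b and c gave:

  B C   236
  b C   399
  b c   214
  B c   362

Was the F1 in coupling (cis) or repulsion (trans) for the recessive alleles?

trans

The two most frequent classes are B c (362) and b C (399); these are the parental (non-recombinant) types.
So the F1 carried B c on one chromosome and b C on the other — the recessive alleles are on opposite chromosomes (trans / repulsion).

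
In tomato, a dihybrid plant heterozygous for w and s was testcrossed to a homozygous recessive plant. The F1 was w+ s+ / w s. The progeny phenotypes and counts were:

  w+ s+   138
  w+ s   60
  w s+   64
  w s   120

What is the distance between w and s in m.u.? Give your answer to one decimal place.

The recombinant classes are w+ s and w s+: 60 + 64 = 124.
Recombination frequency = 124/382 = 0.3246 ≈ 32.5%, i.e. 32.5 m.u.

32.5 m.u.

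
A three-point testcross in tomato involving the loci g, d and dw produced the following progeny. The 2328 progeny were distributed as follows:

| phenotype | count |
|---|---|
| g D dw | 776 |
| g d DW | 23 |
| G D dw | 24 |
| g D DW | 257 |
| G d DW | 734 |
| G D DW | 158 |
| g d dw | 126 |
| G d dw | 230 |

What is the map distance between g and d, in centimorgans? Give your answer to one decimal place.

14.2 centimorgans

The two most frequent reciprocal classes, g D dw and G d DW, are the parental types, so the F1 was g D dw / G d DW.
The two rarest classes, G D dw and g d DW, are the double crossovers. Comparing them with the parentals, only the g allele has switched, so g is the middle locus and the order is dw – g – d.
Crossovers in the g–d interval produce the single-crossover classes g d dw and G D DW (126 + 158 = 284) plus the double crossovers (47).
RF(g–d) = (284 + 47) / 2328 = 331/2328 = 0.1422 → 14.2 centimorgans.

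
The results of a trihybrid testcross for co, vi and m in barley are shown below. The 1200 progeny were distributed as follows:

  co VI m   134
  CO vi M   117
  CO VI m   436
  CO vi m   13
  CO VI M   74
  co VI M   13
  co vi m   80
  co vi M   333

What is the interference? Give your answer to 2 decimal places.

The two most frequent reciprocal classes, CO VI m and co vi M, are the parental types, so the F1 was CO VI m / co vi M.
The two rarest classes, CO vi m and co VI M, are the double crossovers. Comparing them with the parentals, only the vi allele has switched, so vi is the middle locus and the order is co – vi – m.
co–vi: (251 + 26)/1200 = 0.2308; vi–m: (154 + 26)/1200 = 0.1500.
Expected DCO frequency = 0.2308 × 0.1500 ≈ 0.03462; observed = 26/1200 ≈ 0.02167.
Coefficient of coincidence = 0.02167/0.03462 ≈ 0.63; interference = 1 − 0.63 = 0.37.

0.37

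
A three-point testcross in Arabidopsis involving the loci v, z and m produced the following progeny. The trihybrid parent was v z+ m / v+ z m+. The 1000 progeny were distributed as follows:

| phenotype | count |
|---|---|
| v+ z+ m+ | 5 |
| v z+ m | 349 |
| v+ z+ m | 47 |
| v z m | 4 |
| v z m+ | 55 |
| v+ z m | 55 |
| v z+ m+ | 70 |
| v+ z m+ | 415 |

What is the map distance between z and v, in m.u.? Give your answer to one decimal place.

11.1 m.u.

The two rarest classes, v z m and v+ z+ m+, are the double crossovers. Comparing them with the parentals, only the z allele has switched, so z is the middle locus and the order is m – z – v.
Crossovers in the z–v interval produce the single-crossover classes v+ z+ m and v z m+ (47 + 55 = 102) plus the double crossovers (9).
RF(z–v) = (102 + 9) / 1000 = 111/1000 = 0.1110 → 11.1 m.u.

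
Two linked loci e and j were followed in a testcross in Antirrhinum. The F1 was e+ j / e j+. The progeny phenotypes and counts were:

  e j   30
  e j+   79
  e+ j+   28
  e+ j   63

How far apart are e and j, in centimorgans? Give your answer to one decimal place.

29.0 centimorgans

The recombinant classes are e+ j+ and e j: 28 + 30 = 58.
Recombination frequency = 58/200 = 0.2900 ≈ 29.0%, i.e. 29.0 centimorgans.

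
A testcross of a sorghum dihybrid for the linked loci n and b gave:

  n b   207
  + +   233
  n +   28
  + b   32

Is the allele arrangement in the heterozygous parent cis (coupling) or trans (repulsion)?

The two most frequent classes are + + (233) and n b (207); these are the parental (non-recombinant) types.
So the F1 carried + + on one chromosome and n b on the other — the recessive alleles are on the same chromosome (cis / coupling).

cis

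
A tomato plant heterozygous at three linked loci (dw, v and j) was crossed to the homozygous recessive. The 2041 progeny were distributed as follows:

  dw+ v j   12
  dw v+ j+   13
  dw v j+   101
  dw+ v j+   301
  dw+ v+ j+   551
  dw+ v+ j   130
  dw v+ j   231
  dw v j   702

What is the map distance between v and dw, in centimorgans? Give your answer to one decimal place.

The two most frequent reciprocal classes, dw v j and dw+ v+ j+, are the parental types, so the F1 was dw v j / dw+ v+ j+.
The two rarest classes, dw+ v j and dw v+ j+, are the double crossovers. Comparing them with the parentals, only the dw allele has switched, so dw is the middle locus and the order is j – dw – v.
Crossovers in the dw–v interval produce the single-crossover classes dw v+ j and dw+ v j+ (231 + 301 = 532) plus the double crossovers (25).
RF(dw–v) = (532 + 25) / 2041 = 557/2041 = 0.2729 → 27.3 centimorgans.

27.3 centimorgans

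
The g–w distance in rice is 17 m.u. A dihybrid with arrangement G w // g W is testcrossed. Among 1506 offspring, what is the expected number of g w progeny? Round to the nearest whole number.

128

A map distance of 17 m.u. corresponds to a recombination frequency of 0.170.
The F1 is G w / g W, so g w is a recombinant gamete class with expected frequency r/2 = 0.170/2 = 0.0850.
Expected number = 0.0850 × 1506 = 128.01 ≈ 128.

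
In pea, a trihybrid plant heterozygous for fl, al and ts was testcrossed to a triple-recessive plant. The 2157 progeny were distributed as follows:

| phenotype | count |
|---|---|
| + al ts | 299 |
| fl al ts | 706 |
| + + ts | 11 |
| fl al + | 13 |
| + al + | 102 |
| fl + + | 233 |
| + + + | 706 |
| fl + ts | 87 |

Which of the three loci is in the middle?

The two most frequent reciprocal classes, fl al ts and + + +, are the parental types, so the F1 was fl al ts / + + +.
The two rarest classes, fl al + and + + ts, are the double crossovers. Comparing them with the parentals, only the ts allele has switched, so ts is the middle locus and the order is fl – ts – al.

ts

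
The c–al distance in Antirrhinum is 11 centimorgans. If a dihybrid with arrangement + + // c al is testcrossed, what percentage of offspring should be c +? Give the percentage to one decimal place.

A map distance of 11 centimorgans corresponds to a recombination frequency of 0.110.
The F1 is + + / c al, so c + is a recombinant gamete class with expected frequency r/2 = 0.110/2 = 0.0550.
That is 0.0550 = 5.5% of the progeny.

5.5%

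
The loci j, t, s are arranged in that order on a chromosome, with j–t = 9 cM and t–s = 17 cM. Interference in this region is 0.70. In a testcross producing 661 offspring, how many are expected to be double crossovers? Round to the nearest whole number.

Map distances give recombination frequencies of 0.090 and 0.170 for the two intervals.
With interference 0.70 (so coincidence = 0.30), expected double-crossover frequency = 0.090 × 0.170 × 0.30 = 0.00459.
Expected number = 0.00459 × 661 = 3.03 ≈ 3.

3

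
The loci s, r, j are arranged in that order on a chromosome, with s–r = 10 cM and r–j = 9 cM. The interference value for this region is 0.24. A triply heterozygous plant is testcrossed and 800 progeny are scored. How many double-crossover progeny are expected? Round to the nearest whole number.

5

Map distances give recombination frequencies of 0.100 and 0.090 for the two intervals.
With interference 0.24 (so coincidence = 0.76), expected double-crossover frequency = 0.100 × 0.090 × 0.76 = 0.00684.
Expected number = 0.00684 × 800 = 5.47 ≈ 5.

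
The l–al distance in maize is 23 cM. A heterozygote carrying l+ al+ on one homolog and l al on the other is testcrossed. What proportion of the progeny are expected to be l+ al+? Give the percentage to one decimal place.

A map distance of 23 cM corresponds to a recombination frequency of 0.230.
The F1 is l+ al+ / l al, so l+ al+ is a parental gamete class with expected frequency (1 − r)/2 = 0.770/2 = 0.3850.
That is 0.3850 = 38.5% of the progeny.

38.5%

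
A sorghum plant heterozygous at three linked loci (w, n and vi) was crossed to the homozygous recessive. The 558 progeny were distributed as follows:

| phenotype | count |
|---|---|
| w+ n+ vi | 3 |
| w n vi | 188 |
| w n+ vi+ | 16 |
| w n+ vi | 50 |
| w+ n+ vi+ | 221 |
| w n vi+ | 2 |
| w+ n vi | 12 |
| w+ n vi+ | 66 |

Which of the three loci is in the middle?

The two most frequent reciprocal classes, w n vi and w+ n+ vi+, are the parental types, so the F1 was w n vi / w+ n+ vi+.
The two rarest classes, w n vi+ and w+ n+ vi, are the double crossovers. Comparing them with the parentals, only the vi allele has switched, so vi is the middle locus and the order is n – vi – w.

vi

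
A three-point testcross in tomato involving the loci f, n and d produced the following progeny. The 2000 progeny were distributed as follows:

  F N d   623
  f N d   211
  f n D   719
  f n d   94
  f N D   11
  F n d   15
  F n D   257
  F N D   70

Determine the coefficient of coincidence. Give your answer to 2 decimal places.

The two most frequent reciprocal classes, f n D and F N d, are the parental types, so the F1 was f n D / F N d.
The two rarest classes, f N D and F n d, are the double crossovers. Comparing them with the parentals, only the n allele has switched, so n is the middle locus and the order is f – n – d.
f–n: (468 + 26)/2000 = 0.2470; n–d: (164 + 26)/2000 = 0.0950.
Expected DCO frequency = 0.2470 × 0.0950 ≈ 0.02346; observed = 26/2000 ≈ 0.01300.
Coefficient of coincidence = 0.01300/0.02346 ≈ 0.55.

0.55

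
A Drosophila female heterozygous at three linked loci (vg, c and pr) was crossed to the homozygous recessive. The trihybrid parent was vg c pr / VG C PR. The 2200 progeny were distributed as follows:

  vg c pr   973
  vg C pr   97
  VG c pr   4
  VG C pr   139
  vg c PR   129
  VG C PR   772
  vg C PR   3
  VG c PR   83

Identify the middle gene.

The two rarest classes, VG c pr and vg C PR, are the double crossovers. Comparing them with the parentals, only the vg allele has switched, so vg is the middle locus and the order is c – vg – pr.

vg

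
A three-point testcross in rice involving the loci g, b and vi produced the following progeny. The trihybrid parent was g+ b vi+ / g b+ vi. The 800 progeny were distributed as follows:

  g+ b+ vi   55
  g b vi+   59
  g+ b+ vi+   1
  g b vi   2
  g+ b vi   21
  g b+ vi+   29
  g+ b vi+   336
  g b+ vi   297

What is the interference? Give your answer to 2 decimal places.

The two rarest classes, g+ b+ vi+ and g b vi, are the double crossovers. Comparing them with the parentals, only the b allele has switched, so b is the middle locus and the order is g – b – vi.
g–b: (114 + 3)/800 = 0.1462; b–vi: (50 + 3)/800 = 0.0663.
Expected DCO frequency = 0.1462 × 0.0663 ≈ 0.00969; observed = 3/800 ≈ 0.00375.
Coefficient of coincidence = 0.00375/0.00969 ≈ 0.39; interference = 1 − 0.39 = 0.61.

0.61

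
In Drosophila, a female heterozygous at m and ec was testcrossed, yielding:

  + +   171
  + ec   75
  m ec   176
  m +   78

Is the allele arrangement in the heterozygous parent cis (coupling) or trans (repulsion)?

cis

The two most frequent classes are + + (171) and m ec (176); these are the parental (non-recombinant) types.
So the F1 carried + + on one chromosome and m ec on the other — the recessive alleles are on the same chromosome (cis / coupling).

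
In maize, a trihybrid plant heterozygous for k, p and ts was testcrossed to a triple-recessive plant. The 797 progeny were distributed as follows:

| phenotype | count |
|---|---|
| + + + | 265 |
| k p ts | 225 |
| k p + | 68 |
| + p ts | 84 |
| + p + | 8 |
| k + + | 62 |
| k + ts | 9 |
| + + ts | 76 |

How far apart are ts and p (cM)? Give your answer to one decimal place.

20.2 cM

The two most frequent reciprocal classes, k p ts and + + +, are the parental types, so the F1 was k p ts / + + +.
The two rarest classes, k + ts and + p +, are the double crossovers. Comparing them with the parentals, only the p allele has switched, so p is the middle locus and the order is ts – p – k.
Crossovers in the ts–p interval produce the single-crossover classes k p + and + + ts (68 + 76 = 144) plus the double crossovers (17).
RF(ts–p) = (144 + 17) / 797 = 161/797 = 0.2020 → 20.2 cM.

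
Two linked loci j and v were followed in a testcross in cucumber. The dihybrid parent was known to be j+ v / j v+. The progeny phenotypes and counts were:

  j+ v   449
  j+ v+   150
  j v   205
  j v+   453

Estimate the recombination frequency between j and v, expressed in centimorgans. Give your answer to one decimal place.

28.2 centimorgans

The recombinant classes are j+ v+ and j v: 150 + 205 = 355.
Recombination frequency = 355/1257 = 0.2824 ≈ 28.2%, i.e. 28.2 centimorgans.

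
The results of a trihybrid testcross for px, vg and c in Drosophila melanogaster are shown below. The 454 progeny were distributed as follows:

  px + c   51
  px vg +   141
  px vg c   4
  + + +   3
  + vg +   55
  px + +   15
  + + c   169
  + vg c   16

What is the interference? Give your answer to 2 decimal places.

0.26

The two most frequent reciprocal classes, + + c and px vg +, are the parental types, so the F1 was + + c / px vg +.
The two rarest classes, + + + and px vg c, are the double crossovers. Comparing them with the parentals, only the c allele has switched, so c is the middle locus and the order is vg – c – px.
vg–c: (31 + 7)/454 = 0.0837; c–px: (106 + 7)/454 = 0.2489.
Expected DCO frequency = 0.0837 × 0.2489 ≈ 0.02083; observed = 7/454 ≈ 0.01542.
Coefficient of coincidence = 0.01542/0.02083 ≈ 0.74; interference = 1 − 0.74 = 0.26.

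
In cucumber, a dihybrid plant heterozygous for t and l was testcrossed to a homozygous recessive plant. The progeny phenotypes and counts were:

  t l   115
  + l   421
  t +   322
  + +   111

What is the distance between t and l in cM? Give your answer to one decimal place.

23.3 cM

The two most frequent classes, + l (421) and t + (322), are the parental types, so the F1 was + l / t +.
The recombinant classes are + + and t l: 111 + 115 = 226.
Recombination frequency = 226/969 = 0.2332 ≈ 23.3%, i.e. 23.3 cM.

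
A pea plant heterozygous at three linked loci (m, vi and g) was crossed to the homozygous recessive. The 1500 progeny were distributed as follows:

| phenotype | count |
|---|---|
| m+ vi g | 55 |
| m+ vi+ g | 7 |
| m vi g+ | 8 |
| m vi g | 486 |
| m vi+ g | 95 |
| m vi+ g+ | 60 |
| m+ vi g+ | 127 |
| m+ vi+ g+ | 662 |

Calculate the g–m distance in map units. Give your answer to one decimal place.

8.7 map units

The two most frequent reciprocal classes, m+ vi+ g+ and m vi g, are the parental types, so the F1 was m+ vi+ g+ / m vi g.
The two rarest classes, m+ vi+ g and m vi g+, are the double crossovers. Comparing them with the parentals, only the g allele has switched, so g is the middle locus and the order is m – g – vi.
Crossovers in the m–g interval produce the single-crossover classes m vi+ g+ and m+ vi g (60 + 55 = 115) plus the double crossovers (15).
RF(m–g) = (115 + 15) / 1500 = 130/1500 = 0.0867 → 8.7 map units.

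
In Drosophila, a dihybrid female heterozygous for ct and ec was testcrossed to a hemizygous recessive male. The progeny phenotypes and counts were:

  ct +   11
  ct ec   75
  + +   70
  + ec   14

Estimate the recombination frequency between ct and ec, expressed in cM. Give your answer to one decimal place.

14.7 cM

The two most frequent classes, + + (70) and ct ec (75), are the parental types, so the F1 was + + / ct ec.
The recombinant classes are + ec and ct +: 14 + 11 = 25.
Recombination frequency = 25/170 = 0.1471 ≈ 14.7%, i.e. 14.7 cM.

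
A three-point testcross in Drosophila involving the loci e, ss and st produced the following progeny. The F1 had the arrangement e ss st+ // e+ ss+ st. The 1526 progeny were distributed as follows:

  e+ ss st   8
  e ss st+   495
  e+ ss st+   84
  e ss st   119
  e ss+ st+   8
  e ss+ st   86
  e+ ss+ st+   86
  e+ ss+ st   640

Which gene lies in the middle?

ss

The two rarest classes, e ss+ st+ and e+ ss st, are the double crossovers. Comparing them with the parentals, only the ss allele has switched, so ss is the middle locus and the order is e – ss – st.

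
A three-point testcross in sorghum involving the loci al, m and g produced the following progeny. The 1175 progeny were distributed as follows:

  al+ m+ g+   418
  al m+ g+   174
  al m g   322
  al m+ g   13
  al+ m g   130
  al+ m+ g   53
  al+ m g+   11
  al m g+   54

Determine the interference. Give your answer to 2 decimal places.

The two most frequent reciprocal classes, al+ m+ g+ and al m g, are the parental types, so the F1 was al+ m+ g+ / al m g.
The two rarest classes, al+ m g+ and al m+ g, are the double crossovers. Comparing them with the parentals, only the m allele has switched, so m is the middle locus and the order is g – m – al.
g–m: (107 + 24)/1175 = 0.1115; m–al: (304 + 24)/1175 = 0.2791.
Expected DCO frequency = 0.1115 × 0.2791 ≈ 0.03112; observed = 24/1175 ≈ 0.02043.
Coefficient of coincidence = 0.02043/0.03112 ≈ 0.66; interference = 1 − 0.66 = 0.34.

0.34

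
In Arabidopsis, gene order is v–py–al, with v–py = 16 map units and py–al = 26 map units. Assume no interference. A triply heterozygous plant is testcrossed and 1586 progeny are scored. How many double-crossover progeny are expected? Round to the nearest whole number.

66

Map distances give recombination frequencies of 0.160 and 0.260 for the two intervals.
With no interference, expected double-crossover frequency = 0.160 × 0.260 = 0.04160.
Expected number = 0.04160 × 1586 = 65.98 ≈ 66.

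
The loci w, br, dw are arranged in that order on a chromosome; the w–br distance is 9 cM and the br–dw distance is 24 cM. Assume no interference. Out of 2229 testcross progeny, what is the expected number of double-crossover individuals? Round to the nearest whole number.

Map distances give recombination frequencies of 0.090 and 0.240 for the two intervals.
With no interference, expected double-crossover frequency = 0.090 × 0.240 = 0.02160.
Expected number = 0.02160 × 2229 = 48.15 ≈ 48.

48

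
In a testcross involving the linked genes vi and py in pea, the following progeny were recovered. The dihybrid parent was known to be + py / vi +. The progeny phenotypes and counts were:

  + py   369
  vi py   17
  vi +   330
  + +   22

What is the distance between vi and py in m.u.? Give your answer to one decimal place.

5.3 m.u.

The recombinant classes are + + and vi py: 22 + 17 = 39.
Recombination frequency = 39/738 = 0.0528 ≈ 5.3%, i.e. 5.3 m.u.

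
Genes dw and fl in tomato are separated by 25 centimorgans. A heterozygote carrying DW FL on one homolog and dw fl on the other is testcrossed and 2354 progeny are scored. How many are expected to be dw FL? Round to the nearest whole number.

294

A map distance of 25 centimorgans corresponds to a recombination frequency of 0.250.
The F1 is DW FL / dw fl, so dw FL is a recombinant gamete class with expected frequency r/2 = 0.250/2 = 0.1250.
Expected number = 0.1250 × 2354 = 294.25 ≈ 294.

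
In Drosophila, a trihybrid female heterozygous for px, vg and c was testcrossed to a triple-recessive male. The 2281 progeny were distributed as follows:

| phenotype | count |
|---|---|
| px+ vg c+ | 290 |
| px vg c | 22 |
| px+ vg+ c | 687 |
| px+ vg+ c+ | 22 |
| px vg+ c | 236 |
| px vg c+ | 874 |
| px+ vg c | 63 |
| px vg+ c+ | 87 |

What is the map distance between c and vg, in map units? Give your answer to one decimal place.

The two most frequent reciprocal classes, px+ vg+ c and px vg c+, are the parental types, so the F1 was px+ vg+ c / px vg c+.
The two rarest classes, px+ vg+ c+ and px vg c, are the double crossovers. Comparing them with the parentals, only the c allele has switched, so c is the middle locus and the order is vg – c – px.
Crossovers in the vg–c interval produce the single-crossover classes px+ vg c and px vg+ c+ (63 + 87 = 150) plus the double crossovers (44).
RF(vg–c) = (150 + 44) / 2281 = 194/2281 = 0.0851 → 8.5 map units.

8.5 map units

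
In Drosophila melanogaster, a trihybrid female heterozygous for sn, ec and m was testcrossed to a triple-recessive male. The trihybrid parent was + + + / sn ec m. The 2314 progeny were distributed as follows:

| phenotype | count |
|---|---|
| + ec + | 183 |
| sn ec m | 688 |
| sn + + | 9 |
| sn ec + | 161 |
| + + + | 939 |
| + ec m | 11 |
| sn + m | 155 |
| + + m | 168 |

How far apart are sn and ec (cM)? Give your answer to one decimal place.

The two rarest classes, sn + + and + ec m, are the double crossovers. Comparing them with the parentals, only the sn allele has switched, so sn is the middle locus and the order is m – sn – ec.
Crossovers in the sn–ec interval produce the single-crossover classes + ec + and sn + m (183 + 155 = 338) plus the double crossovers (20).
RF(sn–ec) = (338 + 20) / 2314 = 358/2314 = 0.1547 → 15.5 cM.

15.5 cM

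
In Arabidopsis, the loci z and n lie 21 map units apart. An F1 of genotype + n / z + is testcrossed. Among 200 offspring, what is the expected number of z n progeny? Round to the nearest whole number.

21

A map distance of 21 map units corresponds to a recombination frequency of 0.210.
The F1 is + n / z +, so z n is a recombinant gamete class with expected frequency r/2 = 0.210/2 = 0.1050.
Expected number = 0.1050 × 200 = 21.00 ≈ 21.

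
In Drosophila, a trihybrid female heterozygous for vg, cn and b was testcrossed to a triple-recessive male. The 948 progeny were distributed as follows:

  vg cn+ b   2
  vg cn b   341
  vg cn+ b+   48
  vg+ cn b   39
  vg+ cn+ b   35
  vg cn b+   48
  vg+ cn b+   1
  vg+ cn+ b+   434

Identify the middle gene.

The two most frequent reciprocal classes, vg+ cn+ b+ and vg cn b, are the parental types, so the F1 was vg+ cn+ b+ / vg cn b.
The two rarest classes, vg+ cn b+ and vg cn+ b, are the double crossovers. Comparing them with the parentals, only the cn allele has switched, so cn is the middle locus and the order is vg – cn – b.

cn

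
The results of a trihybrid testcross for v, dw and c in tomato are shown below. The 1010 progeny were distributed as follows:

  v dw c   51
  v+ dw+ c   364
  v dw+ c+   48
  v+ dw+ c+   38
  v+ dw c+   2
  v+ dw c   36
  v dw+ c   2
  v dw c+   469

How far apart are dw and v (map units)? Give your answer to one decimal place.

The two most frequent reciprocal classes, v+ dw+ c and v dw c+, are the parental types, so the F1 was v+ dw+ c / v dw c+.
The two rarest classes, v dw+ c and v+ dw c+, are the double crossovers. Comparing them with the parentals, only the v allele has switched, so v is the middle locus and the order is c – v – dw.
Crossovers in the v–dw interval produce the single-crossover classes v+ dw c and v dw+ c+ (36 + 48 = 84) plus the double crossovers (4).
RF(v–dw) = (84 + 4) / 1010 = 88/1010 = 0.0871 → 8.7 map units.

8.7 map units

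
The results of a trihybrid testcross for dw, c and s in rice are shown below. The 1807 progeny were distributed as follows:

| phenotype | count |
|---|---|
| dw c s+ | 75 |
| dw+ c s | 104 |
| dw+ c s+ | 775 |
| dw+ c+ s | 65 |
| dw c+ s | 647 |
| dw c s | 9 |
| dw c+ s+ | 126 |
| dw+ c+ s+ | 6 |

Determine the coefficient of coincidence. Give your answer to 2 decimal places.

0.71

The two most frequent reciprocal classes, dw+ c s+ and dw c+ s, are the parental types, so the F1 was dw+ c s+ / dw c+ s.
The two rarest classes, dw+ c+ s+ and dw c s, are the double crossovers. Comparing them with the parentals, only the c allele has switched, so c is the middle locus and the order is dw – c – s.
dw–c: (140 + 15)/1807 = 0.0858; c–s: (230 + 15)/1807 = 0.1356.
Expected DCO frequency = 0.0858 × 0.1356 ≈ 0.01163; observed = 15/1807 ≈ 0.00830.
Coefficient of coincidence = 0.00830/0.01163 ≈ 0.71.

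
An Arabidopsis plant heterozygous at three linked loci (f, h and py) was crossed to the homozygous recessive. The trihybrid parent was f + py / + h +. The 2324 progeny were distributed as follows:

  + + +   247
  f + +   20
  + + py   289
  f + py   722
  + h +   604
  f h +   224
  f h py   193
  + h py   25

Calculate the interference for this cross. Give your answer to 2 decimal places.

0.61

The two rarest classes, f + + and + h py, are the double crossovers. Comparing them with the parentals, only the py allele has switched, so py is the middle locus and the order is h – py – f.
h–py: (440 + 45)/2324 = 0.2087; py–f: (513 + 45)/2324 = 0.2401.
Expected DCO frequency = 0.2087 × 0.2401 ≈ 0.05011; observed = 45/2324 ≈ 0.01936.
Coefficient of coincidence = 0.01936/0.05011 ≈ 0.39; interference = 1 − 0.39 = 0.61.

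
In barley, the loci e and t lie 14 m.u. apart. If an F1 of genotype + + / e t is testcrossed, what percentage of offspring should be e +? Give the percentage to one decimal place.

A map distance of 14 m.u. corresponds to a recombination frequency of 0.140.
The F1 is + + / e t, so e + is a recombinant gamete class with expected frequency r/2 = 0.140/2 = 0.0700.
That is 0.0700 = 7.0% of the progeny.

7.0%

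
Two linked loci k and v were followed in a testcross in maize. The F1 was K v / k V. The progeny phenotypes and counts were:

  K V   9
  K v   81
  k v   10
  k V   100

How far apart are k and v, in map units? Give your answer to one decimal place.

9.5 map units

The recombinant classes are K V and k v: 9 + 10 = 19.
Recombination frequency = 19/200 = 0.0950 ≈ 9.5%, i.e. 9.5 map units.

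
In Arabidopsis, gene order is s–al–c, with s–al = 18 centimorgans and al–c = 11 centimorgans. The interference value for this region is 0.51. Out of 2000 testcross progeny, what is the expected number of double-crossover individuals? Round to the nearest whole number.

Map distances give recombination frequencies of 0.180 and 0.110 for the two intervals.
With interference 0.51 (so coincidence = 0.49), expected double-crossover frequency = 0.180 × 0.110 × 0.49 = 0.00970.
Expected number = 0.00970 × 2000 = 19.40 ≈ 19.

19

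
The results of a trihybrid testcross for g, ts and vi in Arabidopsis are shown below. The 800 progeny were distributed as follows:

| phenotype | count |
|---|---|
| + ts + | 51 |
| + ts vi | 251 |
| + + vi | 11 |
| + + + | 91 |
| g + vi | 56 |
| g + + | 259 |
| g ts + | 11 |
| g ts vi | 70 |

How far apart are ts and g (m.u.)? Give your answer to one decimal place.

22.9 m.u.

The two most frequent reciprocal classes, + ts vi and g + +, are the parental types, so the F1 was + ts vi / g + +.
The two rarest classes, + + vi and g ts +, are the double crossovers. Comparing them with the parentals, only the ts allele has switched, so ts is the middle locus and the order is g – ts – vi.
Crossovers in the g–ts interval produce the single-crossover classes g ts vi and + + + (70 + 91 = 161) plus the double crossovers (22).
RF(g–ts) = (161 + 22) / 800 = 183/800 = 0.2288 → 22.9 m.u.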